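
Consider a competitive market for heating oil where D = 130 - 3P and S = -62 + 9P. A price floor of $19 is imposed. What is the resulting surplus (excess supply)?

Equilibrium price would be P* = 16, so the floor at 19 binds.
At P = 19: D = 73, S = 109.
Surplus = 109 − 73 = 36.

Surplus = 36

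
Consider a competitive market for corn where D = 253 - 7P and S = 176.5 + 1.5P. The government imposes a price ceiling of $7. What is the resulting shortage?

Equilibrium price would be P* = 9, so the ceiling at 7 binds.
At P = 7: D = 253 − 7(7) = 204, S = 176.5 + 1.5(7) = 187.
Shortage = 204 − 187 = 17.

Shortage = 17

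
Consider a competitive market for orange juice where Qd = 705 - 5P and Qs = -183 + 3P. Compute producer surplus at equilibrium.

Equilibrium: 705 - 5P = -183 + 3P gives P* = 111, Q* = 150.
Supply starts at P = 61 (where Qs = 0).
PS = ½(111 − 61)(150) = 3750.

Producer surplus = 3750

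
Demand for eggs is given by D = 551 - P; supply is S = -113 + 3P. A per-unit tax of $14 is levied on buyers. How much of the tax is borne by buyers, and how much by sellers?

Buyers bear $10.5, sellers bear $3.5

Pre-tax equilibrium: P* = 166, Q* = 385.
Tax on buyers shifts demand to D = 551 − 1(P + 14) = 537 - P.
537 - P = -113 + 3P gives seller price Ps = 162.5; buyers pay Pb = 162.5 + 14 = 176.5.
New quantity: Q = 551 − 1(176.5) = 374.5.
Buyer burden = 176.5 − 166 = 10.5; seller burden = 166 − 162.5 = 3.5.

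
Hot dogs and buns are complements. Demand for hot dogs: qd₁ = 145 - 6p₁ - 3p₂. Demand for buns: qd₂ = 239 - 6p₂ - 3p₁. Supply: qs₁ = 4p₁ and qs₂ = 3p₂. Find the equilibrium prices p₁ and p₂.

Market 1: 145 - 6p₁ - 3p₂ = 4p₁ → 10p₁ + 3p₂ = 145.
Market 2: 9p₂ + 3p₁ = 239.
Eliminating p₂: 9×(1) − 3×(2) gives 81p₁ = 588, so p₁ = 196/27.
Back-substitute into (2): p₂ = (239 − 3×196/27) / 9 = 1955/81.

p₁ = 196/27, p₂ = 1955/81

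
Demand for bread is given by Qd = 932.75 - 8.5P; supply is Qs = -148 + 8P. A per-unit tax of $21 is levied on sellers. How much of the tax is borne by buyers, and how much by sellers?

Buyers bear 112/11, sellers bear 119/11

Pre-tax equilibrium: P* = 65.5, Q* = 376.
Tax on sellers shifts supply to Qs = -148 + 8(P − 21) = -316 + 8P.
932.75 - 8.5P = -316 + 8P gives buyer price Pb = 1665/22; sellers receive Ps = 1665/22 − 21 = 1203/22.
New quantity: Q = 932.75 − 8.5(1665/22) = 3184/11.
Buyer burden = 1665/22 − 65.5 = 112/11; seller burden = 65.5 − 1203/22 = 119/11.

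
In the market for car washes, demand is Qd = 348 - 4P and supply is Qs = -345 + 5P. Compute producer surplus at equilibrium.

Producer surplus = 160

Equilibrium: 348 - 4P = -345 + 5P gives P* = 77, Q* = 40.
Supply starts at P = 69 (where Qs = 0).
PS = ½(77 − 69)(40) = 160.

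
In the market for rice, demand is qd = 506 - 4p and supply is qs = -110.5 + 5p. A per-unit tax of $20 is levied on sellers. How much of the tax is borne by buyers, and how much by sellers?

Pre-tax equilibrium: p* = 68.5, q* = 232.
Tax on sellers shifts supply to qs = -110.5 + 5(p − 20) = -210.5 + 5p.
506 - 4p = -210.5 + 5p gives buyer price pb = 1433/18; sellers receive ps = 1433/18 − 20 = 1073/18.
New quantity: q = 506 − 4(1433/18) = 1688/9.
Buyer burden = 1433/18 − 68.5 = 100/9; seller burden = 68.5 − 1073/18 = 80/9.

Buyers bear 100/9, sellers bear 80/9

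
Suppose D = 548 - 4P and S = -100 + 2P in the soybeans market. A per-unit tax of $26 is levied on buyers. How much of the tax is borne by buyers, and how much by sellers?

Pre-tax equilibrium: P* = 108, Q* = 116.
Tax on buyers shifts demand to D = 548 − 4(P + 26) = 444 - 4P.
444 - 4P = -100 + 2P gives seller price Ps = 272/3; buyers pay Pb = 272/3 + 26 = 350/3.
New quantity: Q = 548 − 4(350/3) = 244/3.
Buyer burden = 350/3 − 108 = 26/3; seller burden = 108 − 272/3 = 52/3.

Buyers bear 26/3, sellers bear 52/3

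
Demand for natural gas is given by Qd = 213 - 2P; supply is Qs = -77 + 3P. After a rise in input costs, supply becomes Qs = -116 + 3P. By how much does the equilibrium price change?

ΔP = 7.8

Original equilibrium: P* = 58, Q* = 97.
New equilibrium: 213 - 2P = -116 + 3P, so 329 = 5P and P' = 65.8; Q' = 213 − 2(65.8) = 81.4.
Change in price: 65.8 − 58 = 7.8.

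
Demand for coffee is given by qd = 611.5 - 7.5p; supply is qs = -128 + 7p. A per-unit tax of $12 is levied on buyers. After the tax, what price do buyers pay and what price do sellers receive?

Pre-tax equilibrium: p* = 51, q* = 229.
Tax on buyers shifts demand to qd = 611.5 − 7.5(p + 12) = 521.5 - 7.5p.
521.5 - 7.5p = -128 + 7p gives seller price ps = 1299/29; buyers pay pb = 1299/29 + 12 = 1647/29.
New quantity: q = 611.5 − 7.5(1647/29) = 5381/29.

Buyers pay 1647/29, sellers receive 1299/29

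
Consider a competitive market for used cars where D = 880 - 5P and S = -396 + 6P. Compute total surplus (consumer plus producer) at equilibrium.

Equilibrium: 880 - 5P = -396 + 6P gives P* = 116, Q* = 300.
Demand choke price: P = 176; supply starts at P = 66.
CS = ½(176 − 116)(300) = 9000; PS = ½(116 − 66)(300) = 7500.

Total surplus = 16500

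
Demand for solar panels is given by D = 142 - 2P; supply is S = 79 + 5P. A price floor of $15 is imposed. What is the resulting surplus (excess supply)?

Surplus = 42

Equilibrium price would be P* = 9, so the floor at 15 binds.
At P = 15: D = 112, S = 154.
Surplus = 154 − 112 = 42.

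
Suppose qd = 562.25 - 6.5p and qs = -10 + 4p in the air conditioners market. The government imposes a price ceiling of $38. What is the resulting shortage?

Equilibrium price would be p* = 54.5, so the ceiling at 38 binds.
At p = 38: qd = 562.25 − 6.5(38) = 315.25, qs = -10 + 4(38) = 142.
Shortage = 315.25 − 142 = 173.25.

Shortage = 173.25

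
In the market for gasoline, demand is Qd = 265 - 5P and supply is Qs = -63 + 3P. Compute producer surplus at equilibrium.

Producer surplus = 600

Equilibrium: 265 - 5P = -63 + 3P gives P* = 41, Q* = 60.
Supply starts at P = 21 (where Qs = 0).
PS = ½(41 − 21)(60) = 600.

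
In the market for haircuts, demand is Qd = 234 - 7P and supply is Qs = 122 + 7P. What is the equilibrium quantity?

Q* = 178

Set Qd = Qs: 234 - 7P = 122 + 7P.
112 = 14P, so P* = 8.
Q* = 234 − 7(8) = 178.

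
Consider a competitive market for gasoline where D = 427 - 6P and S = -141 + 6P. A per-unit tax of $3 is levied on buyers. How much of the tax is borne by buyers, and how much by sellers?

Buyers bear $1.5, sellers bear $1.5

Pre-tax equilibrium: P* = 142/3, Q* = 143.
Tax on buyers shifts demand to D = 427 − 6(P + 3) = 409 - 6P.
409 - 6P = -141 + 6P gives seller price Ps = 275/6; buyers pay Pb = 275/6 + 3 = 293/6.
New quantity: Q = 427 − 6(293/6) = 134.
Buyer burden = 293/6 − 142/3 = 1.5; seller burden = 142/3 − 275/6 = 1.5.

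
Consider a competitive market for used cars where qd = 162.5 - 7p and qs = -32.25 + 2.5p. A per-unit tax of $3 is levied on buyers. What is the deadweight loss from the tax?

Deadweight loss = 315/38

Pre-tax equilibrium: p* = 20.5, q* = 19.
Tax on buyers shifts demand to qd = 162.5 − 7(p + 3) = 141.5 - 7p.
141.5 - 7p = -32.25 + 2.5p gives seller price ps = 695/38; buyers pay pb = 695/38 + 3 = 809/38.
New quantity: q = 162.5 − 7(809/38) = 256/19.
DWL = ½ × 3 × (19 − 256/19) = 315/38.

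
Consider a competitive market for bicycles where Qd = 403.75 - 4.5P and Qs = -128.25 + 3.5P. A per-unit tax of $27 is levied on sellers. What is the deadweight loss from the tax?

Deadweight loss = 717.609375

Pre-tax equilibrium: P* = 66.5, Q* = 104.5.
Tax on sellers shifts supply to Qs = -128.25 + 3.5(P − 27) = -222.75 + 3.5P.
403.75 - 4.5P = -222.75 + 3.5P gives buyer price Pb = 78.3125; sellers receive Ps = 78.3125 − 27 = 51.3125.
New quantity: Q = 403.75 − 4.5(78.3125) = 51.34375.
DWL = ½ × 27 × (104.5 − 51.34375) = 717.609375.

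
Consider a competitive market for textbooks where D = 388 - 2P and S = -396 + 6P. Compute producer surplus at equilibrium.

Producer surplus = 3072

Equilibrium: 388 - 2P = -396 + 6P gives P* = 98, Q* = 192.
Supply starts at P = 66 (where S = 0).
PS = ½(98 − 66)(192) = 3072.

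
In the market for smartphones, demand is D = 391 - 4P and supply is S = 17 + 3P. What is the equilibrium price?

P* = 374/7

Set D = S: 391 - 4P = 17 + 3P.
374 = 7P, so P* = 374/7.
Q* = 391 − 4(374/7) = 1241/7.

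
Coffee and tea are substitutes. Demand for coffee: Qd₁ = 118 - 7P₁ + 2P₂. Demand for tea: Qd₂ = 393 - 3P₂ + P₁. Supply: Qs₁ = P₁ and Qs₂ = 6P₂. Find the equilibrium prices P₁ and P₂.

P₁ = 26.4, P₂ = 46.6

Market 1: 118 - 7P₁ + 2P₂ = P₁ → 8P₁ - 2P₂ = 118.
Market 2: 9P₂ - P₁ = 393.
Eliminating P₂: 9×(1) + 2×(2) gives 70P₁ = 1848, so P₁ = 26.4.
Back-substitute into (2): P₂ = (393 + 1×26.4) / 9 = 46.6.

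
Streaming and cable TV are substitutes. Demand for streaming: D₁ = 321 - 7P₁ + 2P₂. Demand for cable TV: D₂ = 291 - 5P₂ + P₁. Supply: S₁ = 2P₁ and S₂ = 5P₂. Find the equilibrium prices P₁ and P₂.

P₁ = 474/11, P₂ = 735/22

Market 1: 321 - 7P₁ + 2P₂ = 2P₁ → 9P₁ - 2P₂ = 321.
Market 2: 10P₂ - P₁ = 291.
Eliminating P₂: 10×(1) + 2×(2) gives 88P₁ = 3792, so P₁ = 474/11.
Back-substitute into (2): P₂ = (291 + 1×474/11) / 10 = 735/22.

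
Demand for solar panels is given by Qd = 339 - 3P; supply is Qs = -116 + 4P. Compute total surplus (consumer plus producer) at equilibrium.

Total surplus = 6048

Equilibrium: 339 - 3P = -116 + 4P gives P* = 65, Q* = 144.
Demand choke price: P = 113; supply starts at P = 29.
CS = ½(113 − 65)(144) = 3456; PS = ½(65 − 29)(144) = 2592.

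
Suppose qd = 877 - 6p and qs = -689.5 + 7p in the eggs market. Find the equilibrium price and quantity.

p* = 120.5, q* = 154

Set qd = qs: 877 - 6p = -689.5 + 7p.
1566.5 = 13p, so p* = 120.5.
q* = 877 − 6(120.5) = 154.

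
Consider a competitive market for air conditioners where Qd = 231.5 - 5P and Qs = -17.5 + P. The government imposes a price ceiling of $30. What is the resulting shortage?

Equilibrium price would be P* = 41.5, so the ceiling at 30 binds.
At P = 30: Qd = 231.5 − 5(30) = 81.5, Qs = -17.5 + 1(30) = 12.5.
Shortage = 81.5 − 12.5 = 69.

Shortage = 69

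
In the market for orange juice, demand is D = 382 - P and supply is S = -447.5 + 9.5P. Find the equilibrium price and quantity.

P* = 79, Q* = 303

Set D = S: 382 - P = -447.5 + 9.5P.
829.5 = 10.5P, so P* = 79.
Q* = 382 − 1(79) = 303.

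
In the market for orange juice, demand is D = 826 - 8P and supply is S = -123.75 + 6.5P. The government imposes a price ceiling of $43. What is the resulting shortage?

Shortage = 326.25

Equilibrium price would be P* = 65.5, so the ceiling at 43 binds.
At P = 43: D = 826 − 8(43) = 482, S = -123.75 + 6.5(43) = 155.75.
Shortage = 482 − 155.75 = 326.25.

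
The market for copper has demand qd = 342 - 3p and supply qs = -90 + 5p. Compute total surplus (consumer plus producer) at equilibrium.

Equilibrium: 342 - 3p = -90 + 5p gives p* = 54, q* = 180.
Demand choke price: p = 114; supply starts at p = 18.
CS = ½(114 − 54)(180) = 5400; PS = ½(54 − 18)(180) = 3240.

Total surplus = 8640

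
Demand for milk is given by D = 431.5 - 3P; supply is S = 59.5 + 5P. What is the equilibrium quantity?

Q* = 292

Set D = S: 431.5 - 3P = 59.5 + 5P.
372 = 8P, so P* = 46.5.
Q* = 431.5 − 3(46.5) = 292.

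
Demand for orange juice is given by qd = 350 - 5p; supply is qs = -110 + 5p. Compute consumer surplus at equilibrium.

Consumer surplus = 1440

Equilibrium: 350 - 5p = -110 + 5p gives p* = 46, q* = 120.
Demand choke price (qd = 0): p = 70.
CS = ½(70 − 46)(120) = 1440.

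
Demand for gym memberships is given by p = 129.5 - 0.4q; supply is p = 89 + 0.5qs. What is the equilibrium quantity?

q* = 45

Set the two price expressions equal: 129.5 - 0.4q = 89 + 0.5q.
40.5 = 0.9q, so q* = 45.
p* = 129.5 − (0.4)(45) = 111.5.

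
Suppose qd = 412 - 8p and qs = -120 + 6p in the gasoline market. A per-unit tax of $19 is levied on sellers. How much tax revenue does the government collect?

Tax revenue = 5700/7

Pre-tax equilibrium: p* = 38, q* = 108.
Tax on sellers shifts supply to qs = -120 + 6(p − 19) = -234 + 6p.
412 - 8p = -234 + 6p gives buyer price pb = 323/7; sellers receive ps = 323/7 − 19 = 190/7.
New quantity: q = 412 − 8(323/7) = 300/7.
Revenue = 19 × 300/7 = 5700/7.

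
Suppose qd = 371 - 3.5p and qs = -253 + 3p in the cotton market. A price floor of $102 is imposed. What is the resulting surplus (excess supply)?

Surplus = 39

Equilibrium price would be p* = 96, so the floor at 102 binds.
At p = 102: qd = 14, qs = 53.
Surplus = 53 − 14 = 39.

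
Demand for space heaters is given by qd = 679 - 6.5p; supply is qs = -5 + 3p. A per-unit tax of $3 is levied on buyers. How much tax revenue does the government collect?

Pre-tax equilibrium: p* = 72, q* = 211.
Tax on buyers shifts demand to qd = 679 − 6.5(p + 3) = 659.5 - 6.5p.
659.5 - 6.5p = -5 + 3p gives seller price ps = 1329/19; buyers pay pb = 1329/19 + 3 = 1386/19.
New quantity: q = 679 − 6.5(1386/19) = 3892/19.
Revenue = 3 × 3892/19 = 11676/19.

Tax revenue = 11676/19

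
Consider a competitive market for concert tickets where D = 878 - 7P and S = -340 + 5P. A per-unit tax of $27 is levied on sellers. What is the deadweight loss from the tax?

Deadweight loss = 1063.125

Pre-tax equilibrium: P* = 101.5, Q* = 167.5.
Tax on sellers shifts supply to S = -340 + 5(P − 27) = -475 + 5P.
878 - 7P = -475 + 5P gives buyer price Pb = 112.75; sellers receive Ps = 112.75 − 27 = 85.75.
New quantity: Q = 878 − 7(112.75) = 88.75.
DWL = ½ × 27 × (167.5 − 88.75) = 1063.125.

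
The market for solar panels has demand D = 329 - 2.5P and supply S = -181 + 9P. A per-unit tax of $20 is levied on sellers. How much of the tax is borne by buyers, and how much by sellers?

Pre-tax equilibrium: P* = 1020/23, Q* = 5017/23.
Tax on sellers shifts supply to S = -181 + 9(P − 20) = -361 + 9P.
329 - 2.5P = -361 + 9P gives buyer price Pb = 60; sellers receive Ps = 60 − 20 = 40.
New quantity: Q = 329 − 2.5(60) = 179.
Buyer burden = 60 − 1020/23 = 360/23; seller burden = 1020/23 − 40 = 100/23.

Buyers bear 360/23, sellers bear 100/23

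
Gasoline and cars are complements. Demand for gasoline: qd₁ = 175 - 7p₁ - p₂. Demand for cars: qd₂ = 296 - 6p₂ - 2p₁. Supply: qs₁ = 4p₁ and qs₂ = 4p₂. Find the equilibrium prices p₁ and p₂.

p₁ = 727/54, p₂ = 1453/54

Market 1: 175 - 7p₁ - p₂ = 4p₁ → 11p₁ + p₂ = 175.
Market 2: 10p₂ + 2p₁ = 296.
Eliminating p₂: 10×(1) − 1×(2) gives 108p₁ = 1454, so p₁ = 727/54.
Back-substitute into (2): p₂ = (296 − 2×727/54) / 10 = 1453/54.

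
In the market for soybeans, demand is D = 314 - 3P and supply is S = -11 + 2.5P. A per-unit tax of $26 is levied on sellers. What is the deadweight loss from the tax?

Deadweight loss = 5070/11

Pre-tax equilibrium: P* = 650/11, Q* = 1504/11.
Tax on sellers shifts supply to S = -11 + 2.5(P − 26) = -76 + 2.5P.
314 - 3P = -76 + 2.5P gives buyer price Pb = 780/11; sellers receive Ps = 780/11 − 26 = 494/11.
New quantity: Q = 314 − 3(780/11) = 1114/11.
DWL = ½ × 26 × (1504/11 − 1114/11) = 5070/11.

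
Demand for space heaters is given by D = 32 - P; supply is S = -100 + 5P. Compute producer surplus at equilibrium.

Equilibrium: 32 - P = -100 + 5P gives P* = 22, Q* = 10.
Supply starts at P = 20 (where S = 0).
PS = ½(22 − 20)(10) = 10.

Producer surplus = 10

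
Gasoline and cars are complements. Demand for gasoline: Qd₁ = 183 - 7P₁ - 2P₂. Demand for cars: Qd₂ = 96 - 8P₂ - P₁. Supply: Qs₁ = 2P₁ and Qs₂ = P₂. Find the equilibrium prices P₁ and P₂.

P₁ = 1455/79, P₂ = 681/79

Market 1: 183 - 7P₁ - 2P₂ = 2P₁ → 9P₁ + 2P₂ = 183.
Market 2: 9P₂ + P₁ = 96.
Eliminating P₂: 9×(1) − 2×(2) gives 79P₁ = 1455, so P₁ = 1455/79.
Back-substitute into (2): P₂ = (96 − 1×1455/79) / 9 = 681/79.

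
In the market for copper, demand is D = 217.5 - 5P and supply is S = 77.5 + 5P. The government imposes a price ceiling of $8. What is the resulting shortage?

Equilibrium price would be P* = 14, so the ceiling at 8 binds.
At P = 8: D = 217.5 − 5(8) = 177.5, S = 77.5 + 5(8) = 117.5.
Shortage = 177.5 − 117.5 = 60.

Shortage = 60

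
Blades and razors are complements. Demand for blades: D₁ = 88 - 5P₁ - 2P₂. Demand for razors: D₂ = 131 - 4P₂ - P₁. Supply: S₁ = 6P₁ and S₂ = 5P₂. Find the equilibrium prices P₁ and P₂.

Market 1: 88 - 5P₁ - 2P₂ = 6P₁ → 11P₁ + 2P₂ = 88.
Market 2: 9P₂ + P₁ = 131.
Eliminating P₂: 9×(1) − 2×(2) gives 97P₁ = 530, so P₁ = 530/97.
Back-substitute into (2): P₂ = (131 − 1×530/97) / 9 = 1353/97.

P₁ = 530/97, P₂ = 1353/97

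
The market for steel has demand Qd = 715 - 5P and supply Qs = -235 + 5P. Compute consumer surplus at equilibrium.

Consumer surplus = 5760

Equilibrium: 715 - 5P = -235 + 5P gives P* = 95, Q* = 240.
Demand choke price (Qd = 0): P = 143.
CS = ½(143 − 95)(240) = 5760.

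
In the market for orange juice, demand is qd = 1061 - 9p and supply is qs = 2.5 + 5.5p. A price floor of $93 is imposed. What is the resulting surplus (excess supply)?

Equilibrium price would be p* = 73, so the floor at 93 binds.
At p = 93: qd = 224, qs = 514.
Surplus = 514 − 224 = 290.

Surplus = 290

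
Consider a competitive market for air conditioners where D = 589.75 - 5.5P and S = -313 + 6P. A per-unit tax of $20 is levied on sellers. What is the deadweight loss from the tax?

Pre-tax equilibrium: P* = 78.5, Q* = 158.
Tax on sellers shifts supply to S = -313 + 6(P − 20) = -433 + 6P.
589.75 - 5.5P = -433 + 6P gives buyer price Pb = 4091/46; sellers receive Ps = 4091/46 − 20 = 3171/46.
New quantity: Q = 589.75 − 5.5(4091/46) = 2314/23.
DWL = ½ × 20 × (158 − 2314/23) = 13200/23.

Deadweight loss = 13200/23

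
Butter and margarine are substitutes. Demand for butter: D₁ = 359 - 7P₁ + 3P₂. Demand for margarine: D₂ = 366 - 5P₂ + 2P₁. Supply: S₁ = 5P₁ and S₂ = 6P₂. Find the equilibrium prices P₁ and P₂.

Market 1: 359 - 7P₁ + 3P₂ = 5P₁ → 12P₁ - 3P₂ = 359.
Market 2: 11P₂ - 2P₁ = 366.
Eliminating P₂: 11×(1) + 3×(2) gives 126P₁ = 5047, so P₁ = 721/18.
Back-substitute into (2): P₂ = (366 + 2×721/18) / 11 = 365/9.

P₁ = 721/18, P₂ = 365/9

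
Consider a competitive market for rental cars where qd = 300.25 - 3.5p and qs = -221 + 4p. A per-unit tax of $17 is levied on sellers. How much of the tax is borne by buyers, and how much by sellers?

Buyers bear 136/15, sellers bear 119/15

Pre-tax equilibrium: p* = 69.5, q* = 57.
Tax on sellers shifts supply to qs = -221 + 4(p − 17) = -289 + 4p.
300.25 - 3.5p = -289 + 4p gives buyer price pb = 2357/30; sellers receive ps = 2357/30 − 17 = 1847/30.
New quantity: q = 300.25 − 3.5(2357/30) = 379/15.
Buyer burden = 2357/30 − 69.5 = 136/15; seller burden = 69.5 − 1847/30 = 119/15.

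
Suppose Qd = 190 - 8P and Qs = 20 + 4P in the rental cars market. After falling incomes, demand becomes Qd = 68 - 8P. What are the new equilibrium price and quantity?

Original equilibrium: P* = 85/6, Q* = 230/3.
New equilibrium: 68 - 8P = 20 + 4P, so 48 = 12P and P' = 4; Q' = 68 − 8(4) = 36.

P' = 4, Q' = 36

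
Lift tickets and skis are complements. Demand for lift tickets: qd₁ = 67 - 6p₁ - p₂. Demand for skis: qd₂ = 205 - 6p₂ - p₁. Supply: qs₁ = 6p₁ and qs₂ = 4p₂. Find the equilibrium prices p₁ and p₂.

Market 1: 67 - 6p₁ - p₂ = 6p₁ → 12p₁ + p₂ = 67.
Market 2: 10p₂ + p₁ = 205.
Eliminating p₂: 10×(1) − 1×(2) gives 119p₁ = 465, so p₁ = 465/119.
Back-substitute into (2): p₂ = (205 − 1×465/119) / 10 = 2393/119.

p₁ = 465/119, p₂ = 2393/119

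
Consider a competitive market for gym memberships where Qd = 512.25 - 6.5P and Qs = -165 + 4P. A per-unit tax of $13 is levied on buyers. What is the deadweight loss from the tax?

Pre-tax equilibrium: P* = 64.5, Q* = 93.
Tax on buyers shifts demand to Qd = 512.25 − 6.5(P + 13) = 427.75 - 6.5P.
427.75 - 6.5P = -165 + 4P gives seller price Ps = 2371/42; buyers pay Pb = 2371/42 + 13 = 2917/42.
New quantity: Q = 512.25 − 6.5(2917/42) = 1277/21.
DWL = ½ × 13 × (93 − 1277/21) = 4394/21.

Deadweight loss = 4394/21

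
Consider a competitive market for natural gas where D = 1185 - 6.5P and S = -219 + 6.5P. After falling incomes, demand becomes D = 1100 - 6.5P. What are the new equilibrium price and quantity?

Original equilibrium: P* = 108, Q* = 483.
New equilibrium: 1100 - 6.5P = -219 + 6.5P, so 1319 = 13P and P' = 1319/13; Q' = 1100 − 6.5(1319/13) = 440.5.

P' = 1319/13, Q' = 440.5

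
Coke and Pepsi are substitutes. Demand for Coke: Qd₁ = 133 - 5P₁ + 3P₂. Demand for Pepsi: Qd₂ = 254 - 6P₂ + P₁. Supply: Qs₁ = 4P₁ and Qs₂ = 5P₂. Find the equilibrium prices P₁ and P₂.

P₁ = 2225/96, P₂ = 2419/96

Market 1: 133 - 5P₁ + 3P₂ = 4P₁ → 9P₁ - 3P₂ = 133.
Market 2: 11P₂ - P₁ = 254.
Eliminating P₂: 11×(1) + 3×(2) gives 96P₁ = 2225, so P₁ = 2225/96.
Back-substitute into (2): P₂ = (254 + 1×2225/96) / 11 = 2419/96.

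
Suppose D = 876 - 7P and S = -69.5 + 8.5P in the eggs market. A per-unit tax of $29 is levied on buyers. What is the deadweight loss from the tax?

Pre-tax equilibrium: P* = 61, Q* = 449.
Tax on buyers shifts demand to D = 876 − 7(P + 29) = 673 - 7P.
673 - 7P = -69.5 + 8.5P gives seller price Ps = 1485/31; buyers pay Pb = 1485/31 + 29 = 2384/31.
New quantity: Q = 876 − 7(2384/31) = 10468/31.
DWL = ½ × 29 × (449 − 10468/31) = 100079/62.

Deadweight loss = 100079/62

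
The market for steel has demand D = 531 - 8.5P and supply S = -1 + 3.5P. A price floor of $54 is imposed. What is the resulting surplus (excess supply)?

Equilibrium price would be P* = 133/3, so the floor at 54 binds.
At P = 54: D = 72, S = 188.
Surplus = 188 − 72 = 116.

Surplus = 116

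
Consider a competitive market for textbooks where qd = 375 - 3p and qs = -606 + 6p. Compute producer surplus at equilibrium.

Equilibrium: 375 - 3p = -606 + 6p gives p* = 109, q* = 48.
Supply starts at p = 101 (where qs = 0).
PS = ½(109 − 101)(48) = 192.

Producer surplus = 192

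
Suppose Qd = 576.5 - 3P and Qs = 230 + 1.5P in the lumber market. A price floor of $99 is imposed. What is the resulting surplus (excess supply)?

Equilibrium price would be P* = 77, so the floor at 99 binds.
At P = 99: Qd = 279.5, Qs = 378.5.
Surplus = 378.5 − 279.5 = 99.

Surplus = 99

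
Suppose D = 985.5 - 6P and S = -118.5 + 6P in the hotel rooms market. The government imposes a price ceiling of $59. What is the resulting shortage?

Equilibrium price would be P* = 92, so the ceiling at 59 binds.
At P = 59: D = 985.5 − 6(59) = 631.5, S = -118.5 + 6(59) = 235.5.
Shortage = 631.5 − 235.5 = 396.

Shortage = 396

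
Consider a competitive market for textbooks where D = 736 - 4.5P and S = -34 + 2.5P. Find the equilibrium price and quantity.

Set D = S: 736 - 4.5P = -34 + 2.5P.
770 = 7P, so P* = 110.
Q* = 736 − 4.5(110) = 241.

P* = 110, Q* = 241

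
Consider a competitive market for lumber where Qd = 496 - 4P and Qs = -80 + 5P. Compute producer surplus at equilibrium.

Producer surplus = 5760

Equilibrium: 496 - 4P = -80 + 5P gives P* = 64, Q* = 240.
Supply starts at P = 16 (where Qs = 0).
PS = ½(64 − 16)(240) = 5760.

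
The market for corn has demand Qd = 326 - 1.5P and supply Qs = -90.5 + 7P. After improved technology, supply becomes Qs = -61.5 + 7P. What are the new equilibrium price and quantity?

P' = 775/17, Q' = 8759/34

Original equilibrium: P* = 49, Q* = 252.5.
New equilibrium: 326 - 1.5P = -61.5 + 7P, so 387.5 = 8.5P and P' = 775/17; Q' = 326 − 1.5(775/17) = 8759/34.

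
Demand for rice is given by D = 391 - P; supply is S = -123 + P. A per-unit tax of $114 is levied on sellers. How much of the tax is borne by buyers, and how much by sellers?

Buyers bear $57, sellers bear $57

Pre-tax equilibrium: P* = 257, Q* = 134.
Tax on sellers shifts supply to S = -123 + 1(P − 114) = -237 + P.
391 - P = -237 + P gives buyer price Pb = 314; sellers receive Ps = 314 − 114 = 200.
New quantity: Q = 391 − 1(314) = 77.
Buyer burden = 314 − 257 = 57; seller burden = 257 − 200 = 57.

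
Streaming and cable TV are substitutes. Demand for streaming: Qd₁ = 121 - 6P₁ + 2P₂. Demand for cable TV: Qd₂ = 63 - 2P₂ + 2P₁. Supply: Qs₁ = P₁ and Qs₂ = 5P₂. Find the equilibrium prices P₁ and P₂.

P₁ = 973/45, P₂ = 683/45

Market 1: 121 - 6P₁ + 2P₂ = P₁ → 7P₁ - 2P₂ = 121.
Market 2: 7P₂ - 2P₁ = 63.
Eliminating P₂: 7×(1) + 2×(2) gives 45P₁ = 973, so P₁ = 973/45.
Back-substitute into (2): P₂ = (63 + 2×973/45) / 7 = 683/45.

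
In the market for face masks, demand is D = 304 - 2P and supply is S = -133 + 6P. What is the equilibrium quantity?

Q* = 194.75

Set D = S: 304 - 2P = -133 + 6P.
437 = 8P, so P* = 54.625.
Q* = 304 − 2(54.625) = 194.75.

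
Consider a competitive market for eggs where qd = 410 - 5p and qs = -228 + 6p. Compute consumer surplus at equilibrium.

Consumer surplus = 1440

Equilibrium: 410 - 5p = -228 + 6p gives p* = 58, q* = 120.
Demand choke price (qd = 0): p = 82.
CS = ½(82 − 58)(120) = 1440.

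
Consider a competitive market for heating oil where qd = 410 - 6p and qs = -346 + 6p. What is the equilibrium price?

p* = 63

Set qd = qs: 410 - 6p = -346 + 6p.
756 = 12p, so p* = 63.
q* = 410 − 6(63) = 32.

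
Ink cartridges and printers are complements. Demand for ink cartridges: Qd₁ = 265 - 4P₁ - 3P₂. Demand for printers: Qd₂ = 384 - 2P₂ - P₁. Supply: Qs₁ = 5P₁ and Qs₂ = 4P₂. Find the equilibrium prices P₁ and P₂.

Market 1: 265 - 4P₁ - 3P₂ = 5P₁ → 9P₁ + 3P₂ = 265.
Market 2: 6P₂ + P₁ = 384.
Eliminating P₂: 6×(1) − 3×(2) gives 51P₁ = 438, so P₁ = 146/17.
Back-substitute into (2): P₂ = (384 − 1×146/17) / 6 = 3191/51.

P₁ = 146/17, P₂ = 3191/51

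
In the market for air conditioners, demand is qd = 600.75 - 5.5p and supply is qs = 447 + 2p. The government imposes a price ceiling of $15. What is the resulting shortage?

Shortage = 41.25

Equilibrium price would be p* = 20.5, so the ceiling at 15 binds.
At p = 15: qd = 600.75 − 5.5(15) = 518.25, qs = 447 + 2(15) = 477.
Shortage = 518.25 − 477 = 41.25.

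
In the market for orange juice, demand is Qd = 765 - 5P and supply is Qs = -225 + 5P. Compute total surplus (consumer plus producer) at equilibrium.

Equilibrium: 765 - 5P = -225 + 5P gives P* = 99, Q* = 270.
Demand choke price: P = 153; supply starts at P = 45.
CS = ½(153 − 99)(270) = 7290; PS = ½(99 − 45)(270) = 7290.

Total surplus = 14580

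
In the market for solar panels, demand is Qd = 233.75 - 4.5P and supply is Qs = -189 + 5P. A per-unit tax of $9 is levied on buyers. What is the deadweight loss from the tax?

Pre-tax equilibrium: P* = 44.5, Q* = 33.5.
Tax on buyers shifts demand to Qd = 233.75 − 4.5(P + 9) = 193.25 - 4.5P.
193.25 - 4.5P = -189 + 5P gives seller price Ps = 1529/38; buyers pay Pb = 1529/38 + 9 = 1871/38.
New quantity: Q = 233.75 − 4.5(1871/38) = 463/38.
DWL = ½ × 9 × (33.5 − 463/38) = 3645/38.

Deadweight loss = 3645/38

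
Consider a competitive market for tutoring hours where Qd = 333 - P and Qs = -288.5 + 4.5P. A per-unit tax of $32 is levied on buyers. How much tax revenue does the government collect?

Tax revenue = 68224/11

Pre-tax equilibrium: P* = 113, Q* = 220.
Tax on buyers shifts demand to Qd = 333 − 1(P + 32) = 301 - P.
301 - P = -288.5 + 4.5P gives seller price Ps = 1179/11; buyers pay Pb = 1179/11 + 32 = 1531/11.
New quantity: Q = 333 − 1(1531/11) = 2132/11.
Revenue = 32 × 2132/11 = 68224/11.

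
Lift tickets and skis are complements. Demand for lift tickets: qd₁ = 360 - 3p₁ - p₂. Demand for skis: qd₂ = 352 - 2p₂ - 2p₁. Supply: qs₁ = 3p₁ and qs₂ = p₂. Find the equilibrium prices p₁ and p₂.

p₁ = 45.5, p₂ = 87

Market 1: 360 - 3p₁ - p₂ = 3p₁ → 6p₁ + p₂ = 360.
Market 2: 3p₂ + 2p₁ = 352.
Eliminating p₂: 3×(1) − 1×(2) gives 16p₁ = 728, so p₁ = 45.5.
Back-substitute into (2): p₂ = (352 − 2×45.5) / 3 = 87.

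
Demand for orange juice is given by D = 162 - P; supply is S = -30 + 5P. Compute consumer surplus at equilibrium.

Consumer surplus = 8450

Equilibrium: 162 - P = -30 + 5P gives P* = 32, Q* = 130.
Demand choke price (D = 0): P = 162.
CS = ½(162 − 32)(130) = 8450.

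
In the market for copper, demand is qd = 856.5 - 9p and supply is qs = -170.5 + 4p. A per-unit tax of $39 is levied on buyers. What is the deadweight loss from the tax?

Deadweight loss = 2106

Pre-tax equilibrium: p* = 79, q* = 145.5.
Tax on buyers shifts demand to qd = 856.5 − 9(p + 39) = 505.5 - 9p.
505.5 - 9p = -170.5 + 4p gives seller price ps = 52; buyers pay pb = 52 + 39 = 91.
New quantity: q = 856.5 − 9(91) = 37.5.
DWL = ½ × 39 × (145.5 − 37.5) = 2106.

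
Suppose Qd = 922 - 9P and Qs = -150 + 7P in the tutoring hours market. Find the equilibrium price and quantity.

P* = 67, Q* = 319

Set Qd = Qs: 922 - 9P = -150 + 7P.
1072 = 16P, so P* = 67.
Q* = 922 − 9(67) = 319.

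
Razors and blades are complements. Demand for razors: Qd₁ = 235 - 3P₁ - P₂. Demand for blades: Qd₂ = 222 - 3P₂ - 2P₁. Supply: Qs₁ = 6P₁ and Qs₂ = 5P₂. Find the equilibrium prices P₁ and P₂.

Market 1: 235 - 3P₁ - P₂ = 6P₁ → 9P₁ + P₂ = 235.
Market 2: 8P₂ + 2P₁ = 222.
Eliminating P₂: 8×(1) − 1×(2) gives 70P₁ = 1658, so P₁ = 829/35.
Back-substitute into (2): P₂ = (222 − 2×829/35) / 8 = 764/35.

P₁ = 829/35, P₂ = 764/35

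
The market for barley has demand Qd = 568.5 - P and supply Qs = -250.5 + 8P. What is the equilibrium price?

Set Qd = Qs: 568.5 - P = -250.5 + 8P.
819 = 9P, so P* = 91.
Q* = 568.5 − 1(91) = 477.5.

P* = 91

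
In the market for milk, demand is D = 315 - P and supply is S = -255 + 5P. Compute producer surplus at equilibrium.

Producer surplus = 4840

Equilibrium: 315 - P = -255 + 5P gives P* = 95, Q* = 220.
Supply starts at P = 51 (where S = 0).
PS = ½(95 − 51)(220) = 4840.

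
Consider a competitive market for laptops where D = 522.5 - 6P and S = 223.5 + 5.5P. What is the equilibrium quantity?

Set D = S: 522.5 - 6P = 223.5 + 5.5P.
299 = 11.5P, so P* = 26.
Q* = 522.5 − 6(26) = 366.5.

Q* = 366.5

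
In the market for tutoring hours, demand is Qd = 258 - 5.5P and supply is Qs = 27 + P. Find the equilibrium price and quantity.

Set Qd = Qs: 258 - 5.5P = 27 + P.
231 = 6.5P, so P* = 462/13.
Q* = 258 − 5.5(462/13) = 813/13.

P* = 462/13, Q* = 813/13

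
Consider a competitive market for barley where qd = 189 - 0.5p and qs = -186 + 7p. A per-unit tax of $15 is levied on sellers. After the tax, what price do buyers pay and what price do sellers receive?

Pre-tax equilibrium: p* = 50, q* = 164.
Tax on sellers shifts supply to qs = -186 + 7(p − 15) = -291 + 7p.
189 - 0.5p = -291 + 7p gives buyer price pb = 64; sellers receive ps = 64 − 15 = 49.
New quantity: q = 189 − 0.5(64) = 157.

Buyers pay $64, sellers receive $49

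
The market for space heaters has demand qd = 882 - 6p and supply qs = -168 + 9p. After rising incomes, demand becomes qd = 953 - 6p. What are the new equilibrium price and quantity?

Original equilibrium: p* = 70, q* = 462.
New equilibrium: 953 - 6p = -168 + 9p, so 1121 = 15p and p' = 1121/15; q' = 953 − 6(1121/15) = 504.6.

p' = 1121/15, q' = 504.6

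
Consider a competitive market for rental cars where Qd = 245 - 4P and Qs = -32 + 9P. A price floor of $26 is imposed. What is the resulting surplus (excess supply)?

Surplus = 61

Equilibrium price would be P* = 277/13, so the floor at 26 binds.
At P = 26: Qd = 141, Qs = 202.
Surplus = 202 − 141 = 61.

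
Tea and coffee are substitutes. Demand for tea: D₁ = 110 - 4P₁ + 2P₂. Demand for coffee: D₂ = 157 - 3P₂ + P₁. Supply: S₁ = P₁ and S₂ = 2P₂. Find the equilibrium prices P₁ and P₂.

Market 1: 110 - 4P₁ + 2P₂ = P₁ → 5P₁ - 2P₂ = 110.
Market 2: 5P₂ - P₁ = 157.
Eliminating P₂: 5×(1) + 2×(2) gives 23P₁ = 864, so P₁ = 864/23.
Back-substitute into (2): P₂ = (157 + 1×864/23) / 5 = 895/23.

P₁ = 864/23, P₂ = 895/23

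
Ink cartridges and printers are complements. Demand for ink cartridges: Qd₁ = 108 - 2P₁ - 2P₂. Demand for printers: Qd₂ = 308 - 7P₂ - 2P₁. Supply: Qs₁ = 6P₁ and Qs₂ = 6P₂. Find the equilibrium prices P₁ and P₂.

P₁ = 7.88, P₂ = 22.48

Market 1: 108 - 2P₁ - 2P₂ = 6P₁ → 8P₁ + 2P₂ = 108.
Market 2: 13P₂ + 2P₁ = 308.
Eliminating P₂: 13×(1) − 2×(2) gives 100P₁ = 788, so P₁ = 7.88.
Back-substitute into (2): P₂ = (308 − 2×7.88) / 13 = 22.48.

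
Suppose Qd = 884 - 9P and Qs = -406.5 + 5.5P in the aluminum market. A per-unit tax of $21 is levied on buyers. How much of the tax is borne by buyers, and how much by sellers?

Buyers bear 231/29, sellers bear 378/29

Pre-tax equilibrium: P* = 89, Q* = 83.
Tax on buyers shifts demand to Qd = 884 − 9(P + 21) = 695 - 9P.
695 - 9P = -406.5 + 5.5P gives seller price Ps = 2203/29; buyers pay Pb = 2203/29 + 21 = 2812/29.
New quantity: Q = 884 − 9(2812/29) = 328/29.
Buyer burden = 2812/29 − 89 = 231/29; seller burden = 89 − 2203/29 = 378/29.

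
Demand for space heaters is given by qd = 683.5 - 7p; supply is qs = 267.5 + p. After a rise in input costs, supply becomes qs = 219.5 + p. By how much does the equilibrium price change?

Δp = 6

Original equilibrium: p* = 52, q* = 319.5.
New equilibrium: 683.5 - 7p = 219.5 + p, so 464 = 8p and p' = 58; q' = 683.5 − 7(58) = 277.5.
Change in price: 58 − 52 = 6.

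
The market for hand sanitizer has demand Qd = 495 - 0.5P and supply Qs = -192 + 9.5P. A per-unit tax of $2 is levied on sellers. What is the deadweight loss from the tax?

Deadweight loss = 0.95

Pre-tax equilibrium: P* = 68.7, Q* = 460.65.
Tax on sellers shifts supply to Qs = -192 + 9.5(P − 2) = -211 + 9.5P.
495 - 0.5P = -211 + 9.5P gives buyer price Pb = 70.6; sellers receive Ps = 70.6 − 2 = 68.6.
New quantity: Q = 495 − 0.5(70.6) = 459.7.
DWL = ½ × 2 × (460.65 − 459.7) = 0.95.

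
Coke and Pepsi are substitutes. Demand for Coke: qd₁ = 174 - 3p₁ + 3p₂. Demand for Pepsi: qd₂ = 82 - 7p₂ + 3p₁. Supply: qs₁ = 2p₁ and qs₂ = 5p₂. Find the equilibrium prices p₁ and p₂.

p₁ = 778/17, p₂ = 932/51

Market 1: 174 - 3p₁ + 3p₂ = 2p₁ → 5p₁ - 3p₂ = 174.
Market 2: 12p₂ - 3p₁ = 82.
Eliminating p₂: 12×(1) + 3×(2) gives 51p₁ = 2334, so p₁ = 778/17.
Back-substitute into (2): p₂ = (82 + 3×778/17) / 12 = 932/51.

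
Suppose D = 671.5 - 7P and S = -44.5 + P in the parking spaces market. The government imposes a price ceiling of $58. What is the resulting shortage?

Shortage = 252

Equilibrium price would be P* = 89.5, so the ceiling at 58 binds.
At P = 58: D = 671.5 − 7(58) = 265.5, S = -44.5 + 1(58) = 13.5.
Shortage = 265.5 − 13.5 = 252.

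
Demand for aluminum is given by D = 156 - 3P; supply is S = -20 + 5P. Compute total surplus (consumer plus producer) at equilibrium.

Equilibrium: 156 - 3P = -20 + 5P gives P* = 22, Q* = 90.
Demand choke price: P = 52; supply starts at P = 4.
CS = ½(52 − 22)(90) = 1350; PS = ½(22 − 4)(90) = 810.

Total surplus = 2160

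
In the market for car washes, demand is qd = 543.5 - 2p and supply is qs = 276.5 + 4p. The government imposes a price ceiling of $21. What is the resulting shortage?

Equilibrium price would be p* = 44.5, so the ceiling at 21 binds.
At p = 21: qd = 543.5 − 2(21) = 501.5, qs = 276.5 + 4(21) = 360.5.
Shortage = 501.5 − 360.5 = 141.

Shortage = 141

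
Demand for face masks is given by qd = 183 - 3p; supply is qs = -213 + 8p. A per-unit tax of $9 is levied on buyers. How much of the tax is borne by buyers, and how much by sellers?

Pre-tax equilibrium: p* = 36, q* = 75.
Tax on buyers shifts demand to qd = 183 − 3(p + 9) = 156 - 3p.
156 - 3p = -213 + 8p gives seller price ps = 369/11; buyers pay pb = 369/11 + 9 = 468/11.
New quantity: q = 183 − 3(468/11) = 609/11.
Buyer burden = 468/11 − 36 = 72/11; seller burden = 36 − 369/11 = 27/11.

Buyers bear 72/11, sellers bear 27/11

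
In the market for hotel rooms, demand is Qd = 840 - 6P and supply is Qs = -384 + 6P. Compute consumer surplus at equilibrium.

Consumer surplus = 4332

Equilibrium: 840 - 6P = -384 + 6P gives P* = 102, Q* = 228.
Demand choke price (Qd = 0): P = 140.
CS = ½(140 − 102)(228) = 4332.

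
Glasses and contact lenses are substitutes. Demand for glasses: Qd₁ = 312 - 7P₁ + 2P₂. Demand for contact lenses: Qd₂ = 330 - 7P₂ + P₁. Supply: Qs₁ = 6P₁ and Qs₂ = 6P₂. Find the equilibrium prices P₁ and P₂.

Market 1: 312 - 7P₁ + 2P₂ = 6P₁ → 13P₁ - 2P₂ = 312.
Market 2: 13P₂ - P₁ = 330.
Eliminating P₂: 13×(1) + 2×(2) gives 167P₁ = 4716, so P₁ = 4716/167.
Back-substitute into (2): P₂ = (330 + 1×4716/167) / 13 = 4602/167.

P₁ = 4716/167, P₂ = 4602/167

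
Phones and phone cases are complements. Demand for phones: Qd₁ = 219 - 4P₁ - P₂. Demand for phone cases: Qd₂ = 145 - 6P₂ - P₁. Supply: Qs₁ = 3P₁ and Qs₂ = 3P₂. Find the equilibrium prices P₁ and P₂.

Market 1: 219 - 4P₁ - P₂ = 3P₁ → 7P₁ + P₂ = 219.
Market 2: 9P₂ + P₁ = 145.
Eliminating P₂: 9×(1) − 1×(2) gives 62P₁ = 1826, so P₁ = 913/31.
Back-substitute into (2): P₂ = (145 − 1×913/31) / 9 = 398/31.

P₁ = 913/31, P₂ = 398/31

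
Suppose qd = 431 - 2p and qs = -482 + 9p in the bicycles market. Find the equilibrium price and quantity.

Set qd = qs: 431 - 2p = -482 + 9p.
913 = 11p, so p* = 83.
q* = 431 − 2(83) = 265.

p* = 83, q* = 265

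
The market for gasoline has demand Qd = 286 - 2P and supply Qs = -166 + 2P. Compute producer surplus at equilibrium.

Equilibrium: 286 - 2P = -166 + 2P gives P* = 113, Q* = 60.
Supply starts at P = 83 (where Qs = 0).
PS = ½(113 − 83)(60) = 900.

Producer surplus = 900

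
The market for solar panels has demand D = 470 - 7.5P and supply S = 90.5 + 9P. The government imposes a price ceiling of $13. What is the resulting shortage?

Equilibrium price would be P* = 23, so the ceiling at 13 binds.
At P = 13: D = 470 − 7.5(13) = 372.5, S = 90.5 + 9(13) = 207.5.
Shortage = 372.5 − 207.5 = 165.

Shortage = 165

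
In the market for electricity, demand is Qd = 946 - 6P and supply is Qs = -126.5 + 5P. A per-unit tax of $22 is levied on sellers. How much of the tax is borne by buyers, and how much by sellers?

Pre-tax equilibrium: P* = 97.5, Q* = 361.
Tax on sellers shifts supply to Qs = -126.5 + 5(P − 22) = -236.5 + 5P.
946 - 6P = -236.5 + 5P gives buyer price Pb = 107.5; sellers receive Ps = 107.5 − 22 = 85.5.
New quantity: Q = 946 − 6(107.5) = 301.
Buyer burden = 107.5 − 97.5 = 10; seller burden = 97.5 − 85.5 = 12.

Buyers bear $10, sellers bear $12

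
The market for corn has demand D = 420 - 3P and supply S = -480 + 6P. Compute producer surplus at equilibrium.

Equilibrium: 420 - 3P = -480 + 6P gives P* = 100, Q* = 120.
Supply starts at P = 80 (where S = 0).
PS = ½(100 − 80)(120) = 1200.

Producer surplus = 1200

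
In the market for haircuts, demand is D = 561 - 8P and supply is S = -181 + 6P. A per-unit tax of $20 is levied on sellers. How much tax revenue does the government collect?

Tax revenue = 9580/7

Pre-tax equilibrium: P* = 53, Q* = 137.
Tax on sellers shifts supply to S = -181 + 6(P − 20) = -301 + 6P.
561 - 8P = -301 + 6P gives buyer price Pb = 431/7; sellers receive Ps = 431/7 − 20 = 291/7.
New quantity: Q = 561 − 8(431/7) = 479/7.
Revenue = 20 × 479/7 = 9580/7.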